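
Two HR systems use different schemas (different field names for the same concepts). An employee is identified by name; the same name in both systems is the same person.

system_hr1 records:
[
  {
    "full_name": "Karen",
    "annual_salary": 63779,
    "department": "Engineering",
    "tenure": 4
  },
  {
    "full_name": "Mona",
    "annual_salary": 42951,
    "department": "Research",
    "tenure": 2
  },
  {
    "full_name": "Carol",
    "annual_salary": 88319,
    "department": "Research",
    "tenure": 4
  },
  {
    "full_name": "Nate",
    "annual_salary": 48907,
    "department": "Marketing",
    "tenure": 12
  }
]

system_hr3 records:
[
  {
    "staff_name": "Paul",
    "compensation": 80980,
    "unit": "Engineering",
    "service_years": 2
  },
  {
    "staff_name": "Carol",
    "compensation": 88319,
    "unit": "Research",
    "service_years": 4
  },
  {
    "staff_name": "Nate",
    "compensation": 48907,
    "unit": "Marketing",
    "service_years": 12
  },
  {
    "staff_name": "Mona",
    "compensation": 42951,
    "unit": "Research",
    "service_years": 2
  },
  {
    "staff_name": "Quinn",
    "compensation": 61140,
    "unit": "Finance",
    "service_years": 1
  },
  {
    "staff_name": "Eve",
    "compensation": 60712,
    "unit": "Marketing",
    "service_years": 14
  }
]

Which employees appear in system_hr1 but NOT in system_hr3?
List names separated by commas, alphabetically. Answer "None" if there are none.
Karen

Schema mapping: "full_name" (system_hr1) = "staff_name" (system_hr3) = employee name

Names in system_hr1: ['Carol', 'Karen', 'Mona', 'Nate']
Names in system_hr3: ['Carol', 'Eve', 'Mona', 'Nate', 'Paul', 'Quinn']

In system_hr1 but not system_hr3: ['Karen']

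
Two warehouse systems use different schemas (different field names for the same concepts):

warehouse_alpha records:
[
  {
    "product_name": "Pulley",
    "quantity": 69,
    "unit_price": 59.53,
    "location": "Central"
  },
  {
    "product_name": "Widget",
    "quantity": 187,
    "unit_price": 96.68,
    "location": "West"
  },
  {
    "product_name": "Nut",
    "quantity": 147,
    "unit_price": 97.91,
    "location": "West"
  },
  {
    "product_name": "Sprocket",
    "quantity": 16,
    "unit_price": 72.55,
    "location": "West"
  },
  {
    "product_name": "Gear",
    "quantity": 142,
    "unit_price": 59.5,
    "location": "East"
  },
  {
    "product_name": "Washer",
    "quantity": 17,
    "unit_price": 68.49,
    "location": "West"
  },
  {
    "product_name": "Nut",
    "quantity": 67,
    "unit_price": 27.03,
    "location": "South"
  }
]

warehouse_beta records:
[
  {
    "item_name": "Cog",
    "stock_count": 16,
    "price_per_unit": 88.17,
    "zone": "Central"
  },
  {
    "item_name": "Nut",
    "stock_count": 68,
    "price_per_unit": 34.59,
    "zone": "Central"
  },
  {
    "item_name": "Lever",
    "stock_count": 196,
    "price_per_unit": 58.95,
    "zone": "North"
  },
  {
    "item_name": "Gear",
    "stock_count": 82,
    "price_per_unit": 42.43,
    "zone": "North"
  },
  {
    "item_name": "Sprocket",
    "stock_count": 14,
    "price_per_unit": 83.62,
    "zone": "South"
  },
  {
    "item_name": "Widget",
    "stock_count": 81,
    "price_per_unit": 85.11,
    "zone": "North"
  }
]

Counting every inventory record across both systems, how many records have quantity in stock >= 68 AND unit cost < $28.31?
0

Schema mappings:
- "quantity" (warehouse_alpha) = "stock_count" (warehouse_beta) = quantity
- "unit_price" (warehouse_alpha) = "price_per_unit" (warehouse_beta) = unit cost

Records meeting both conditions in warehouse_alpha: 0
Records meeting both conditions in warehouse_beta: 0

Total: 0 + 0 = 0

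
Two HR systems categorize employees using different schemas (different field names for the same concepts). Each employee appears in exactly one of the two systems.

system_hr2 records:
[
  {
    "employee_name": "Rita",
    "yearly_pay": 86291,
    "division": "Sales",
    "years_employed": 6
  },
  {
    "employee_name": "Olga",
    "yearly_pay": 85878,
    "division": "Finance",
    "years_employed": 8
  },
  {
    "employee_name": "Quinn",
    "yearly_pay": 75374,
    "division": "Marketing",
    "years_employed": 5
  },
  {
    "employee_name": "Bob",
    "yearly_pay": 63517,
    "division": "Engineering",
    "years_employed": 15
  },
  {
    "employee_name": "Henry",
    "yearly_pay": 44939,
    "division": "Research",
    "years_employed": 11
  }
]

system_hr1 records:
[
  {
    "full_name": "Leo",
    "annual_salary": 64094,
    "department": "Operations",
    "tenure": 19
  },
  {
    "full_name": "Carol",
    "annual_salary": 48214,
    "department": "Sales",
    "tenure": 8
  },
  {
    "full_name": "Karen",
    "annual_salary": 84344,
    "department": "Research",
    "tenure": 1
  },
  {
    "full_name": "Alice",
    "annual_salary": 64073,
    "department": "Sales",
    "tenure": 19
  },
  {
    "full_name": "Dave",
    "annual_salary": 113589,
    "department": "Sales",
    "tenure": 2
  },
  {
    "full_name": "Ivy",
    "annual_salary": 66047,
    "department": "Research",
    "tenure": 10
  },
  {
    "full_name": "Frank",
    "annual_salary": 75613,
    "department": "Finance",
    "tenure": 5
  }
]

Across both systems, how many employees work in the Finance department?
2

Schema mapping: "division" (system_hr2) = "department" (system_hr1) = department

Finance employees in system_hr2: 1
Finance employees in system_hr1: 1

Total in Finance: 1 + 1 = 2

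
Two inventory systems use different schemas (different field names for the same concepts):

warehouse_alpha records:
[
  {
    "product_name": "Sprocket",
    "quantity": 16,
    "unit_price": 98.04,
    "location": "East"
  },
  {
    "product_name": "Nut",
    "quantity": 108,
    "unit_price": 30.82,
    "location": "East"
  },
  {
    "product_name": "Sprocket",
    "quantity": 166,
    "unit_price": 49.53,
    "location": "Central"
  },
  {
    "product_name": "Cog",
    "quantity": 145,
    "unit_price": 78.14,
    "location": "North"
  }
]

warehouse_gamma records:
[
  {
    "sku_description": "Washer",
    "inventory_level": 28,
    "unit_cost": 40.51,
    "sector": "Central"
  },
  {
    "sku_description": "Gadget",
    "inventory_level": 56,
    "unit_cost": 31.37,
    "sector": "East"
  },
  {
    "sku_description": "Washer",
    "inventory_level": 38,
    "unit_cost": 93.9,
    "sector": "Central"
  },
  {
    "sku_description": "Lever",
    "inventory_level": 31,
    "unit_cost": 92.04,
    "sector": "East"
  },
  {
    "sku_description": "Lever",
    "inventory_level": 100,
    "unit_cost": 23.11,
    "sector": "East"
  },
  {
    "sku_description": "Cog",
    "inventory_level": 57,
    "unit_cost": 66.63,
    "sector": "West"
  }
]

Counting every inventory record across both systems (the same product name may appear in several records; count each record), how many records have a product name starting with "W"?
2

Schema mapping: "product_name" (warehouse_alpha) = "sku_description" (warehouse_gamma) = product name

Records with product name starting with "W" in warehouse_alpha: 0
Records with product name starting with "W" in warehouse_gamma: 2

Total: 0 + 2 = 2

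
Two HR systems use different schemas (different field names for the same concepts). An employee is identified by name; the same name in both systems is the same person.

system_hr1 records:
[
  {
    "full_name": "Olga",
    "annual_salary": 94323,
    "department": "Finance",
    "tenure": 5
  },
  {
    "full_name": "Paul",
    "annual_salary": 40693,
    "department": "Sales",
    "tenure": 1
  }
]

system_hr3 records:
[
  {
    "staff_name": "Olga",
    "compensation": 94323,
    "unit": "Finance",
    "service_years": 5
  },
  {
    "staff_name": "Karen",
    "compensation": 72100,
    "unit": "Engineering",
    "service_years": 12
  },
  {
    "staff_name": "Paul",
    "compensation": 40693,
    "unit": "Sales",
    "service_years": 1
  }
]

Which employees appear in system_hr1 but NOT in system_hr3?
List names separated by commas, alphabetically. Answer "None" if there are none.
None

Schema mapping: "full_name" (system_hr1) = "staff_name" (system_hr3) = employee name

Names in system_hr1: ['Olga', 'Paul']
Names in system_hr3: ['Karen', 'Olga', 'Paul']

In system_hr1 but not system_hr3: None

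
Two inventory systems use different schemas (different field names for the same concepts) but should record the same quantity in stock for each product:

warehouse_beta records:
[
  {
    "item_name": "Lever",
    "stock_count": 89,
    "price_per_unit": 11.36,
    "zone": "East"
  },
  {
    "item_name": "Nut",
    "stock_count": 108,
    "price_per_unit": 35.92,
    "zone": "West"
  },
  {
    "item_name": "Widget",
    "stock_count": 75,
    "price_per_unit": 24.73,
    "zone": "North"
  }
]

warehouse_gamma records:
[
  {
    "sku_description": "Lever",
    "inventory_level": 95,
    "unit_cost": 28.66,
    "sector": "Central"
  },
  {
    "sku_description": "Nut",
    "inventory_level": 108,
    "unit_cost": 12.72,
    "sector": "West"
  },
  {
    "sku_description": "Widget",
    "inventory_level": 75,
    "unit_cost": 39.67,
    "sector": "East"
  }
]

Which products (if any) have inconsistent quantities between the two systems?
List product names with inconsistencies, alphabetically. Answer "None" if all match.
Lever

Schema mappings:
- "item_name" (warehouse_beta) = "sku_description" (warehouse_gamma) = product name
- "stock_count" (warehouse_beta) = "inventory_level" (warehouse_gamma) = quantity

Comparison:
  Lever: 89 vs 95 - MISMATCH
  Nut: 108 vs 108 - MATCH
  Widget: 75 vs 75 - MATCH

Products with inconsistencies: Lever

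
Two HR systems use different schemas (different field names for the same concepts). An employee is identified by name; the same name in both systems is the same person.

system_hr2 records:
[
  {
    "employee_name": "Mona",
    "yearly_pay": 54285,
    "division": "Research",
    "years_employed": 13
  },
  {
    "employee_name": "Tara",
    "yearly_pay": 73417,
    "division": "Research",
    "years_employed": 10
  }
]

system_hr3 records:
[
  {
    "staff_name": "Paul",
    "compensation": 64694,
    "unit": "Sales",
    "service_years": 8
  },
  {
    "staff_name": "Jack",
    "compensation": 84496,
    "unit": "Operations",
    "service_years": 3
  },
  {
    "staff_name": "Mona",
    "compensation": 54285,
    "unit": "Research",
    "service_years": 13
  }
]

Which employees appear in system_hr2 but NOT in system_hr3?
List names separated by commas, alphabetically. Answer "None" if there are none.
Tara

Schema mapping: "employee_name" (system_hr2) = "staff_name" (system_hr3) = employee name

Names in system_hr2: ['Mona', 'Tara']
Names in system_hr3: ['Jack', 'Mona', 'Paul']

In system_hr2 but not system_hr3: ['Tara']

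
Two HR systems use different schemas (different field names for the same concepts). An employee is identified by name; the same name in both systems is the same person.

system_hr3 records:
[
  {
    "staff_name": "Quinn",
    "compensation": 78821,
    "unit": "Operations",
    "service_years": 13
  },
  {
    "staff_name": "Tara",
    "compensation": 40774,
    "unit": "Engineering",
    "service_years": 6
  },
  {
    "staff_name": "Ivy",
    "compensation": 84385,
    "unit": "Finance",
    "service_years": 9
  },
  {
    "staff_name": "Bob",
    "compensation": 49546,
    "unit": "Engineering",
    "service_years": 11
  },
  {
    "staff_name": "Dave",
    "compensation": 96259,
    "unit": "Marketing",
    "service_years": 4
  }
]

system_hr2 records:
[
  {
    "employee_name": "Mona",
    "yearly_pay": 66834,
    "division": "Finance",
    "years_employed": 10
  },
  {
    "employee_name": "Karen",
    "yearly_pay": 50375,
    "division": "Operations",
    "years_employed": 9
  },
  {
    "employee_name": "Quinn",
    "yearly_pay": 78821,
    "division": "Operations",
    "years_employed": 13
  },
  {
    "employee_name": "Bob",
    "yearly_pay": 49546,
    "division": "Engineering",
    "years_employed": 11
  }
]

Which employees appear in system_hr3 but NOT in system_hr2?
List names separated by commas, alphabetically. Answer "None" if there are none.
Dave, Ivy, Tara

Schema mapping: "staff_name" (system_hr3) = "employee_name" (system_hr2) = employee name

Names in system_hr3: ['Bob', 'Dave', 'Ivy', 'Quinn', 'Tara']
Names in system_hr2: ['Bob', 'Karen', 'Mona', 'Quinn']

In system_hr3 but not system_hr2: ['Dave', 'Ivy', 'Tara']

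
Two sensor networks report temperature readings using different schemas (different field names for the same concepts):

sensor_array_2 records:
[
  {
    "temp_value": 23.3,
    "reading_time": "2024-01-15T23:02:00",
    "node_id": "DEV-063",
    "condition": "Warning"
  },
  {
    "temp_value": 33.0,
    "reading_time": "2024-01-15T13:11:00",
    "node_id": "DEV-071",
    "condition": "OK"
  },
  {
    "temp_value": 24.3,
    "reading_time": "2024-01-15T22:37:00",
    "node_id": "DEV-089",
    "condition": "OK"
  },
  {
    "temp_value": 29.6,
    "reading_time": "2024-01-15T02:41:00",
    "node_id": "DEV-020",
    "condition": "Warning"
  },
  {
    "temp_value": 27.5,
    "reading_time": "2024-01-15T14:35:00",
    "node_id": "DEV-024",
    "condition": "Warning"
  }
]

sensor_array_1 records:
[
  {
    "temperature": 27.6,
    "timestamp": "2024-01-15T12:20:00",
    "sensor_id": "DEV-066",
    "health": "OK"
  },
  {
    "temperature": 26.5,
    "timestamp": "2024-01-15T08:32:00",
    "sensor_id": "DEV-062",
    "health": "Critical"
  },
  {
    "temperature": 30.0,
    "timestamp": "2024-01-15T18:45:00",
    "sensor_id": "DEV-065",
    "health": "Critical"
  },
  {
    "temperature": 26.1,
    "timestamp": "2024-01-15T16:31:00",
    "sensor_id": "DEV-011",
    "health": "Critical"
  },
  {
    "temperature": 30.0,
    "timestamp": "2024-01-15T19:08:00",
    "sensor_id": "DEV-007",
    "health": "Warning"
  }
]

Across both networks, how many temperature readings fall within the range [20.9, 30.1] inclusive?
9

Schema mapping: "temp_value" (sensor_array_2) = "temperature" (sensor_array_1) = temperature

Readings in [20.9, 30.1] from sensor_array_2: 4
Readings in [20.9, 30.1] from sensor_array_1: 5

Total count: 4 + 5 = 9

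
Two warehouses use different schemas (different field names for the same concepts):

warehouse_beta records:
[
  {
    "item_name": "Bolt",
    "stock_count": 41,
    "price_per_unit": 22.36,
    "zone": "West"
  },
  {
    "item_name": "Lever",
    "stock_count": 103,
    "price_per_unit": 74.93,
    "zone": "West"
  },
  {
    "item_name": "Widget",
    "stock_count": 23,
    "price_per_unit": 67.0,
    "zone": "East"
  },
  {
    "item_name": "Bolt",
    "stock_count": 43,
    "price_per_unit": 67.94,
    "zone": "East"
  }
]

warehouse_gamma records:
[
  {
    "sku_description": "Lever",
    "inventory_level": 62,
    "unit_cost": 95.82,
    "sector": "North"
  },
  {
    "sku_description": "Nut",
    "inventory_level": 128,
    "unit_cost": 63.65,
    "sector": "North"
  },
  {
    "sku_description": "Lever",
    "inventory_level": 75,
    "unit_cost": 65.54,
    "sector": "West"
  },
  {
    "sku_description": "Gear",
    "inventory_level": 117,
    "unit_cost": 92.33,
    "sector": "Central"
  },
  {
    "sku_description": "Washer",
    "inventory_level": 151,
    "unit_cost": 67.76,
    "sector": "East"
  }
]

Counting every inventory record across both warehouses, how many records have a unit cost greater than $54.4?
8

Schema mapping: "price_per_unit" (warehouse_beta) = "unit_cost" (warehouse_gamma) = unit cost

Records > $54.4 in warehouse_beta: 3
Records > $54.4 in warehouse_gamma: 5

Total count: 3 + 5 = 8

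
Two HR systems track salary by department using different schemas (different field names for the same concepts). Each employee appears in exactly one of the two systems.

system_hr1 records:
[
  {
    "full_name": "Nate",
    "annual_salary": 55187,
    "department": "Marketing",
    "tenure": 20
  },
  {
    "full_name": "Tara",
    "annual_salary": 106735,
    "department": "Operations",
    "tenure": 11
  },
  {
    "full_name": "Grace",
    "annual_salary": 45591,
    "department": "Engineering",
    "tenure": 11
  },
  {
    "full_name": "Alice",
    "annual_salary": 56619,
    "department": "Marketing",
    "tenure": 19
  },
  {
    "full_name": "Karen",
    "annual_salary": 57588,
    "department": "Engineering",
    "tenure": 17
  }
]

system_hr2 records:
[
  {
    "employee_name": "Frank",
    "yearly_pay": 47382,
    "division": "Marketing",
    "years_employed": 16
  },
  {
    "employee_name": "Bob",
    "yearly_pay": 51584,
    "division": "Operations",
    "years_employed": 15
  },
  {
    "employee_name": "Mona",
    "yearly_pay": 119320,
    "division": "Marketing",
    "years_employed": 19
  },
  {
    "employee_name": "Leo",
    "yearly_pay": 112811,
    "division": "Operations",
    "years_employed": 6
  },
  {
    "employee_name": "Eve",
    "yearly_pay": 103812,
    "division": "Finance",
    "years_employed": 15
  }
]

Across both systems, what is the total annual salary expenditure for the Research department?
0

Schema mappings:
- "department" (system_hr1) = "division" (system_hr2) = department
- "annual_salary" (system_hr1) = "yearly_pay" (system_hr2) = salary

Research salaries from system_hr1: 0
Research salaries from system_hr2: 0

Total: 0 + 0 = 0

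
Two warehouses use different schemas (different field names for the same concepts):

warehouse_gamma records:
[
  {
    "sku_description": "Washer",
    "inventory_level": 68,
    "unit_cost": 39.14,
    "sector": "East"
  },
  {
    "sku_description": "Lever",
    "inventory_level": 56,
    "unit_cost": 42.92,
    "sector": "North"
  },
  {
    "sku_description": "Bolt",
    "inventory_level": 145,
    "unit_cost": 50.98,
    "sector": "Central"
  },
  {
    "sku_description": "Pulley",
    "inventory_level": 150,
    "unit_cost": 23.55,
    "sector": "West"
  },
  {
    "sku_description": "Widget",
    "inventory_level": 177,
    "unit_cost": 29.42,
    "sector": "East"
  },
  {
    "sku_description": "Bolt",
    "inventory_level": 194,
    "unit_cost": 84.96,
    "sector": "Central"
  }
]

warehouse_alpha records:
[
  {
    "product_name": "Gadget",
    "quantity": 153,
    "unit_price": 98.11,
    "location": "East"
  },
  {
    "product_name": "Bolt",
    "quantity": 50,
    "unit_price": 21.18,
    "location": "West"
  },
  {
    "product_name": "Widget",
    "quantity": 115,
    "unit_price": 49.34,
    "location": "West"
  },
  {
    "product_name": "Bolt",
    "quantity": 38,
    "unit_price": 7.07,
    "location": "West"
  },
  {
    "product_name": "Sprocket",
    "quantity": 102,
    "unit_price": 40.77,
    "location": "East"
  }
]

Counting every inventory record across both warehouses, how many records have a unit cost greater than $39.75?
6

Schema mapping: "unit_cost" (warehouse_gamma) = "unit_price" (warehouse_alpha) = unit cost

Records > $39.75 in warehouse_gamma: 3
Records > $39.75 in warehouse_alpha: 3

Total count: 3 + 3 = 6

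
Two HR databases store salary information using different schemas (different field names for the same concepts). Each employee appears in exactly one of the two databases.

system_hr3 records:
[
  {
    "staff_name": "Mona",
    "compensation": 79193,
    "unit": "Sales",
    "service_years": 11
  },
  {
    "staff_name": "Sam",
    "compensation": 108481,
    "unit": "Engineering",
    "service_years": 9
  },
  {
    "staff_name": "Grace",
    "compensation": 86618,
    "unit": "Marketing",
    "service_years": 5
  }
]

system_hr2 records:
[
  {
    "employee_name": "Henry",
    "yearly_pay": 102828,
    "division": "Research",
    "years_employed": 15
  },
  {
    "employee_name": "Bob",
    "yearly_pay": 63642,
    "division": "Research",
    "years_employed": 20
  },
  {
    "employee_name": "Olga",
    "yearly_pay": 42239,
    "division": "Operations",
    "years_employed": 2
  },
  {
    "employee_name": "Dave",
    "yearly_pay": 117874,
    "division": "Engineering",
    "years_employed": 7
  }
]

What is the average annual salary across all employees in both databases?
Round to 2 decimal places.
85839.29

Schema mapping: "compensation" (system_hr3) = "yearly_pay" (system_hr2) = annual salary

All salaries: [79193, 108481, 86618, 102828, 63642, 42239, 117874]
Sum: 600875
Count: 7
Average: 600875 / 7 = 85839.29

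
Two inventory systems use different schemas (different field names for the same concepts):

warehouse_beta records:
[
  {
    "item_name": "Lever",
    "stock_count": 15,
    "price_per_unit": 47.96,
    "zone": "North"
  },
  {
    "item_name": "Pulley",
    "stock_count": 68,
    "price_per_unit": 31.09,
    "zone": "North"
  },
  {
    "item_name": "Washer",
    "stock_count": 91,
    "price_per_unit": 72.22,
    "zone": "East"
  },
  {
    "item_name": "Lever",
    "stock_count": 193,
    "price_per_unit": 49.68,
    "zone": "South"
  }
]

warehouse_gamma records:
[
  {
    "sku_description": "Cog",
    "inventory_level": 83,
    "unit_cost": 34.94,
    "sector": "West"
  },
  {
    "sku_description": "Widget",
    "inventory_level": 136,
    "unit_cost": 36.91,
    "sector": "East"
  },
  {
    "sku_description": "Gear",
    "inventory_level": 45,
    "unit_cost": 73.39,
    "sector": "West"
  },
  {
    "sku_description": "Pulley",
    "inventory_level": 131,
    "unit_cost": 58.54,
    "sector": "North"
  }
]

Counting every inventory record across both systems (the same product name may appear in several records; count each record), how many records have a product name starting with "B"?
0

Schema mapping: "item_name" (warehouse_beta) = "sku_description" (warehouse_gamma) = product name

Records with product name starting with "B" in warehouse_beta: 0
Records with product name starting with "B" in warehouse_gamma: 0

Total: 0 + 0 = 0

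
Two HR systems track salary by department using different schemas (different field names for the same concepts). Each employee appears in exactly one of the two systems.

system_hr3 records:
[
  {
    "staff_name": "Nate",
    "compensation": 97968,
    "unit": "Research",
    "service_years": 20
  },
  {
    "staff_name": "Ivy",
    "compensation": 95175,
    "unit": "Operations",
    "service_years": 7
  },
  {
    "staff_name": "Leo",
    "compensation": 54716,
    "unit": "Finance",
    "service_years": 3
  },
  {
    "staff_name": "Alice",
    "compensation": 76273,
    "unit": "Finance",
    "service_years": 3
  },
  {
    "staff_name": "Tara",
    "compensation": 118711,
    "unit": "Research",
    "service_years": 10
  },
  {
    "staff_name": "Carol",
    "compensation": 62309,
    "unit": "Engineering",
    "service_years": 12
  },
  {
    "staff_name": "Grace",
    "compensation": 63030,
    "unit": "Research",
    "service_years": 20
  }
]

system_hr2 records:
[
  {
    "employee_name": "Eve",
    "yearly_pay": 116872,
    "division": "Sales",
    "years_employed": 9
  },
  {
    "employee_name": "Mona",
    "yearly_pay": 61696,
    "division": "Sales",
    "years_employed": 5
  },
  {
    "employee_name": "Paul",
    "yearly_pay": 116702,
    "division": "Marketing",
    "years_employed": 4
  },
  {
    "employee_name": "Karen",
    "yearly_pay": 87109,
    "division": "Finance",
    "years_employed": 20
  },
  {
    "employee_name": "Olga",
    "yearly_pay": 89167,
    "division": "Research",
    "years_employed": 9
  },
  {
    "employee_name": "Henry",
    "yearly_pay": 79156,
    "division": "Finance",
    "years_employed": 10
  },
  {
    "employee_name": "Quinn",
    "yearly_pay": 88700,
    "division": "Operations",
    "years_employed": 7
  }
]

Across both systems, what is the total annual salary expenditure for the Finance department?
297254

Schema mappings:
- "unit" (system_hr3) = "division" (system_hr2) = department
- "compensation" (system_hr3) = "yearly_pay" (system_hr2) = salary

Finance salaries from system_hr3: 130989
Finance salaries from system_hr2: 166265

Total: 130989 + 166265 = 297254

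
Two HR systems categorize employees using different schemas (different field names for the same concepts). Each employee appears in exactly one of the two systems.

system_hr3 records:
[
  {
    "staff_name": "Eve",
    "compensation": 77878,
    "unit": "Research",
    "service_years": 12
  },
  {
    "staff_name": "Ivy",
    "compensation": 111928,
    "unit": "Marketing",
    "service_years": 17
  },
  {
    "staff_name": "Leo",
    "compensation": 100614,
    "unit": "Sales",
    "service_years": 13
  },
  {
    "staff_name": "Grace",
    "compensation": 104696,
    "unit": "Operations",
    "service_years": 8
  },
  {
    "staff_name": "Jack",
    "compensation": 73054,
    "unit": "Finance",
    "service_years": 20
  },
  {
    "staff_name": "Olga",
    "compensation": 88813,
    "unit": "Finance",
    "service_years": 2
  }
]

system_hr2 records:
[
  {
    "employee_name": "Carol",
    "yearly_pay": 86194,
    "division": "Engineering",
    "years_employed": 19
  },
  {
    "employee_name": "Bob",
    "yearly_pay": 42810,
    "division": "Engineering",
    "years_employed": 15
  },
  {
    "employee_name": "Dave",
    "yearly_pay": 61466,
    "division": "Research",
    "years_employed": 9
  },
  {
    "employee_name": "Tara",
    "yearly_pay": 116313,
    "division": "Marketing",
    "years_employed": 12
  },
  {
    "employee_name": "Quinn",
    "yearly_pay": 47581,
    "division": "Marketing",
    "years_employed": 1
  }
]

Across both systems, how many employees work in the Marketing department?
3

Schema mapping: "unit" (system_hr3) = "division" (system_hr2) = department

Marketing employees in system_hr3: 1
Marketing employees in system_hr2: 2

Total in Marketing: 1 + 2 = 3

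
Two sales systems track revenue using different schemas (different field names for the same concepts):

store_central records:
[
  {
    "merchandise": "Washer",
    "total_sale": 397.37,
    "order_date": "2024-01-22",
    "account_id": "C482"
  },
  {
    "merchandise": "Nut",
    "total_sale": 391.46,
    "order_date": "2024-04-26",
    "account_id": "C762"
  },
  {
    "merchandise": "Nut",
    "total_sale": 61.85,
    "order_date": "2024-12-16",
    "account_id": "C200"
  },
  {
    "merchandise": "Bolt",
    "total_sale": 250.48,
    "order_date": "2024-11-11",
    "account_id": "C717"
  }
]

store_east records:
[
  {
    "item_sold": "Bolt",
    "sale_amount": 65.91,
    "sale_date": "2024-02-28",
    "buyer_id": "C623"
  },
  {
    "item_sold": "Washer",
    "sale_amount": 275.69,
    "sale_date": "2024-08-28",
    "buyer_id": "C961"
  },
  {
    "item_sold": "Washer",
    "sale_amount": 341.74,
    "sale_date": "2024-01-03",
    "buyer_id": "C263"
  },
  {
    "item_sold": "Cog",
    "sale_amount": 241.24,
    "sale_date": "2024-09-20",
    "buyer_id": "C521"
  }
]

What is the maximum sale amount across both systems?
397.37

Reconcile: "total_sale" (store_central) = "sale_amount" (store_east) = sale amount

Maximum in store_central: 397.37
Maximum in store_east: 341.74

Overall maximum: max(397.37, 341.74) = 397.37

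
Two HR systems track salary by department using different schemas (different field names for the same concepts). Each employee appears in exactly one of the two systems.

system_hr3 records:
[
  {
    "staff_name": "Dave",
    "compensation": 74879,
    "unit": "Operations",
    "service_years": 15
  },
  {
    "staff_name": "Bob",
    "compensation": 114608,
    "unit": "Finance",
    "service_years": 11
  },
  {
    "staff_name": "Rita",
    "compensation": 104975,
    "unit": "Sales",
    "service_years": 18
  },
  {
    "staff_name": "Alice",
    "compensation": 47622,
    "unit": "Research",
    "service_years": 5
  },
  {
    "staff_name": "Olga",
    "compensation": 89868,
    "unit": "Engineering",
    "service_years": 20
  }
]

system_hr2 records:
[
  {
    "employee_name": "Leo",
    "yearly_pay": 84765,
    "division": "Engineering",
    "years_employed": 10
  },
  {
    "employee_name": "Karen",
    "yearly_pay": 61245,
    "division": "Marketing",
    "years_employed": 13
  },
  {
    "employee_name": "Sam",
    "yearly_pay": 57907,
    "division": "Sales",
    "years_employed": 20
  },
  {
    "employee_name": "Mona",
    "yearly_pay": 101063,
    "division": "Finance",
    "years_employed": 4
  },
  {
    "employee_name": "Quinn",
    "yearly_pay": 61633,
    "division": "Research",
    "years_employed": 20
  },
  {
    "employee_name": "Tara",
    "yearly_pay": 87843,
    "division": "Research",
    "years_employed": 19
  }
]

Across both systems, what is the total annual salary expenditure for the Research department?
197098

Schema mappings:
- "unit" (system_hr3) = "division" (system_hr2) = department
- "compensation" (system_hr3) = "yearly_pay" (system_hr2) = salary

Research salaries from system_hr3: 47622
Research salaries from system_hr2: 149476

Total: 47622 + 149476 = 197098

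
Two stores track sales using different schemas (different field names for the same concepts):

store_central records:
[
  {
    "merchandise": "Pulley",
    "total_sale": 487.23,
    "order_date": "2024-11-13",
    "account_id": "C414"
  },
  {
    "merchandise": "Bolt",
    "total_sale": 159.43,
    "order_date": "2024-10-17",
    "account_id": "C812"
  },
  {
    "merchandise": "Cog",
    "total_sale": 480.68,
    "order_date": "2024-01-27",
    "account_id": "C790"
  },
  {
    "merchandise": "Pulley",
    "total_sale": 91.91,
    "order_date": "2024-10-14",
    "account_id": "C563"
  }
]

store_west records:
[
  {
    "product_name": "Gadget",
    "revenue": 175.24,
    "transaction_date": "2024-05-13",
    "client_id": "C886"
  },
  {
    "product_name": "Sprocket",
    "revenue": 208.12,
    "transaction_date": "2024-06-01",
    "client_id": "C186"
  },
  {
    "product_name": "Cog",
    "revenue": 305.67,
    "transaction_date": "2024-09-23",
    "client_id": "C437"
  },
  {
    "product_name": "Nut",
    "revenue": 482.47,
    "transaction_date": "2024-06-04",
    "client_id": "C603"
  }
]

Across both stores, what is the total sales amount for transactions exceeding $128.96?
2298.84

Schema mapping: "total_sale" (store_central) = "revenue" (store_west) = sale amount

Sum of sales > $128.96 in store_central: 1127.34
Sum of sales > $128.96 in store_west: 1171.5

Total: 1127.34 + 1171.5 = 2298.84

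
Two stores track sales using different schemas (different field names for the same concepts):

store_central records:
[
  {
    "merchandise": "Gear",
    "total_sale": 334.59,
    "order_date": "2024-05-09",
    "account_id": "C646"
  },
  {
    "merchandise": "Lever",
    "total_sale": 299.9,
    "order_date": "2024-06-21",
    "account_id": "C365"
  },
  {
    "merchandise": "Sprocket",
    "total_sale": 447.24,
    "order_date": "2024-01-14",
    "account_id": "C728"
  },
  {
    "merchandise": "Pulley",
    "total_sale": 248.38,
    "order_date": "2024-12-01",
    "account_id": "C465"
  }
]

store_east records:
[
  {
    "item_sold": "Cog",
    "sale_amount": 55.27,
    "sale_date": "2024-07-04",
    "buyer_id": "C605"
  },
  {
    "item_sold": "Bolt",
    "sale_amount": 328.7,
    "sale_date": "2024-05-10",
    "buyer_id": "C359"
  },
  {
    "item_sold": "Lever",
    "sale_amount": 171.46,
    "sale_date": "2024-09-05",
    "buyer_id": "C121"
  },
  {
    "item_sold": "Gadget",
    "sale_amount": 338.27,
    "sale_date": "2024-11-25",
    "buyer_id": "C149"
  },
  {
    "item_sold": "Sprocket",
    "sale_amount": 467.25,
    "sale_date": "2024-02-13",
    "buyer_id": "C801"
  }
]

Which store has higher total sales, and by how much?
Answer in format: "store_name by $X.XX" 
store_east by $30.84

Schema mapping: "total_sale" (store_central) = "sale_amount" (store_east) = sale amount

Total for store_central: 1330.11
Total for store_east: 1360.95

Difference: |1330.11 - 1360.95| = 30.84
store_east has higher sales by $30.84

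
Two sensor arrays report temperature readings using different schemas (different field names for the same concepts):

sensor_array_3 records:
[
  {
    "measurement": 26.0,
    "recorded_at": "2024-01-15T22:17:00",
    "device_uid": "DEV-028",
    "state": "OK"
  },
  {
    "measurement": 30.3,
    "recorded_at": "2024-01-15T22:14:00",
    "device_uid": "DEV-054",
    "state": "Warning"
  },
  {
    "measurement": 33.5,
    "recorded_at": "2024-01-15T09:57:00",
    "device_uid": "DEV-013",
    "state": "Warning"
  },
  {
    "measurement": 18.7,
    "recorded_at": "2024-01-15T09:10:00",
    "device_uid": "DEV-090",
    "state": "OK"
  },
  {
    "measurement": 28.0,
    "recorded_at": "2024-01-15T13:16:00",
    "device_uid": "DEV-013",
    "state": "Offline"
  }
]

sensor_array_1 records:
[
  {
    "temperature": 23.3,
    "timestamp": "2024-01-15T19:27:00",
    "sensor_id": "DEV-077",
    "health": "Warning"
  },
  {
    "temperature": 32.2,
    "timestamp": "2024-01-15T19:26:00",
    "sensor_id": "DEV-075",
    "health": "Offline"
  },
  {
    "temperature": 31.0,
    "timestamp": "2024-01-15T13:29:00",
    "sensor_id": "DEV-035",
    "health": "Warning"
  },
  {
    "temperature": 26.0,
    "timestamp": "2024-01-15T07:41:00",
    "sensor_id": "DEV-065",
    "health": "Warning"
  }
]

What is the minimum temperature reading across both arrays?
18.7

Schema mapping: "measurement" (sensor_array_3) = "temperature" (sensor_array_1) = temperature reading

Minimum in sensor_array_3: 18.7
Minimum in sensor_array_1: 23.3

Overall minimum: min(18.7, 23.3) = 18.7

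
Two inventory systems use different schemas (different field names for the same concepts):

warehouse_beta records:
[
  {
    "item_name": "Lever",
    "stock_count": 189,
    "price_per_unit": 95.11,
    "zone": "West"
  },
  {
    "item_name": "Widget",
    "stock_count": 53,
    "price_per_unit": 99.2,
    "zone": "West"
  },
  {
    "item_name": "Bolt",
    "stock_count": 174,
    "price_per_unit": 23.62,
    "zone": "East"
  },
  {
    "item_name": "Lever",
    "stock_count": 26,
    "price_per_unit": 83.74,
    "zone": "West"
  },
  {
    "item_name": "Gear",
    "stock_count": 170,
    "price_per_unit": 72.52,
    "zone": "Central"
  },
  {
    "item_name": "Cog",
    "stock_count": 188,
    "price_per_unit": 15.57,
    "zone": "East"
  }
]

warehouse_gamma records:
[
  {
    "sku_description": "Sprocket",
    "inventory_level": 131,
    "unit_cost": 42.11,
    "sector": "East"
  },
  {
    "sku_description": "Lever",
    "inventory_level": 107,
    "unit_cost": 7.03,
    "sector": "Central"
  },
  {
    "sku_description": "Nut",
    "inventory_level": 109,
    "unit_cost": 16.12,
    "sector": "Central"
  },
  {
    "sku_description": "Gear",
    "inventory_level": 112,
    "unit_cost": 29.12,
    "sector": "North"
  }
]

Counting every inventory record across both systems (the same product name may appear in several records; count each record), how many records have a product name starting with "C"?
1

Schema mapping: "item_name" (warehouse_beta) = "sku_description" (warehouse_gamma) = product name

Records with product name starting with "C" in warehouse_beta: 1
Records with product name starting with "C" in warehouse_gamma: 0

Total: 1 + 0 = 1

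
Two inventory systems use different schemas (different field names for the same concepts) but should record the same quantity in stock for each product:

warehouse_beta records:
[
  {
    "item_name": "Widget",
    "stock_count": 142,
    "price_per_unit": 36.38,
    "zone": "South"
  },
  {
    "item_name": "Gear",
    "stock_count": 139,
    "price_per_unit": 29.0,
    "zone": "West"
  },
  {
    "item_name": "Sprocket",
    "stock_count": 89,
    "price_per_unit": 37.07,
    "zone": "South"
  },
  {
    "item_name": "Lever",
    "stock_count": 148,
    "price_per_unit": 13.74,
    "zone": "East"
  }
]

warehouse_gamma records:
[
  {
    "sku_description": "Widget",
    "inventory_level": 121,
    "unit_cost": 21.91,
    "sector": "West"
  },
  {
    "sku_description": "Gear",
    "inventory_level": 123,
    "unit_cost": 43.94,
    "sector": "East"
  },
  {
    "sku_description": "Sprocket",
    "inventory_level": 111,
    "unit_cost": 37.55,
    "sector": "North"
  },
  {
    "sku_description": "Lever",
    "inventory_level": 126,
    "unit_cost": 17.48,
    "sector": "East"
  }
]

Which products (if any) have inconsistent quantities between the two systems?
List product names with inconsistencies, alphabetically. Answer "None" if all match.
Gear, Lever, Sprocket, Widget

Schema mappings:
- "item_name" (warehouse_beta) = "sku_description" (warehouse_gamma) = product name
- "stock_count" (warehouse_beta) = "inventory_level" (warehouse_gamma) = quantity

Comparison:
  Widget: 142 vs 121 - MISMATCH
  Gear: 139 vs 123 - MISMATCH
  Sprocket: 89 vs 111 - MISMATCH
  Lever: 148 vs 126 - MISMATCH

Products with inconsistencies: Gear, Lever, Sprocket, Widget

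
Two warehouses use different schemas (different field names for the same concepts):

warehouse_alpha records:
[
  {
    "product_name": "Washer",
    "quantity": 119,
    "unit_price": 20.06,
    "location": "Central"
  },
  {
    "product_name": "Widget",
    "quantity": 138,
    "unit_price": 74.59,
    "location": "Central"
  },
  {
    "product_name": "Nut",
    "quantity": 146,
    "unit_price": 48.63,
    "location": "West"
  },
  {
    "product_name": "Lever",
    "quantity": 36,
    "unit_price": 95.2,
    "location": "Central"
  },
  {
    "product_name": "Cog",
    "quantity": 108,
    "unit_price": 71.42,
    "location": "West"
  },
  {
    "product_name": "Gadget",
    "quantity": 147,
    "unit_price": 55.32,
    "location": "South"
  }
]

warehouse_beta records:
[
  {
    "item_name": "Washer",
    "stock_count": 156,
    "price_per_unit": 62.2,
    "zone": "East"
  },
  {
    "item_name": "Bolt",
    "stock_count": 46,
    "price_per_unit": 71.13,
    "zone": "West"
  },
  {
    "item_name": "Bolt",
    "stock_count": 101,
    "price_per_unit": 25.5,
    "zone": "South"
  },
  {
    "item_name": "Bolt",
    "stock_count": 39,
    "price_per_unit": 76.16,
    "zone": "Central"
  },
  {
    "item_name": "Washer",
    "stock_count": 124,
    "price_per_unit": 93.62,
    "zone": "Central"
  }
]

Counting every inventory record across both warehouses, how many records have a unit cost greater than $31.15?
9

Schema mapping: "unit_price" (warehouse_alpha) = "price_per_unit" (warehouse_beta) = unit cost

Records > $31.15 in warehouse_alpha: 5
Records > $31.15 in warehouse_beta: 4

Total count: 5 + 4 = 9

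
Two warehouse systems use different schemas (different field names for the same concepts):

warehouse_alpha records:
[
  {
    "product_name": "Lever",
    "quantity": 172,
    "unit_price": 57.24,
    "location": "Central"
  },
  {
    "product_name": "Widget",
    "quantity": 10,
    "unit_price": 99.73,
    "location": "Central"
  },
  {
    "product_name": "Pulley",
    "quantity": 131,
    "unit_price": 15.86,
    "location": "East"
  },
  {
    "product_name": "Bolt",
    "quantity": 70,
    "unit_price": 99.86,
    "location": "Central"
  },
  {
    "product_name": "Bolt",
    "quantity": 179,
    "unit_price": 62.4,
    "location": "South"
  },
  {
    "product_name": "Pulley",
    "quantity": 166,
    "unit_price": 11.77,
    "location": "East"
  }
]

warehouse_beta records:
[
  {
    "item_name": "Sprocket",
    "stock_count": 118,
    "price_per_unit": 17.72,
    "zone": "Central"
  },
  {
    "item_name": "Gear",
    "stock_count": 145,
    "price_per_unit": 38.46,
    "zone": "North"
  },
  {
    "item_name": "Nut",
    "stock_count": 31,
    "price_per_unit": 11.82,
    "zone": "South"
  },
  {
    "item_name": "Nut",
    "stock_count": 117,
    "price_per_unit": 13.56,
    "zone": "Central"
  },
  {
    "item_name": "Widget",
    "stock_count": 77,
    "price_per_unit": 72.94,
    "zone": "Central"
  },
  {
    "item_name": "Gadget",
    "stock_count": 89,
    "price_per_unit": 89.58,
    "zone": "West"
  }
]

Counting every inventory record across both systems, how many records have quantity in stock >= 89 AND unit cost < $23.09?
4

Schema mappings:
- "quantity" (warehouse_alpha) = "stock_count" (warehouse_beta) = quantity
- "unit_price" (warehouse_alpha) = "price_per_unit" (warehouse_beta) = unit cost

Records meeting both conditions in warehouse_alpha: 2
Records meeting both conditions in warehouse_beta: 2

Total: 2 + 2 = 4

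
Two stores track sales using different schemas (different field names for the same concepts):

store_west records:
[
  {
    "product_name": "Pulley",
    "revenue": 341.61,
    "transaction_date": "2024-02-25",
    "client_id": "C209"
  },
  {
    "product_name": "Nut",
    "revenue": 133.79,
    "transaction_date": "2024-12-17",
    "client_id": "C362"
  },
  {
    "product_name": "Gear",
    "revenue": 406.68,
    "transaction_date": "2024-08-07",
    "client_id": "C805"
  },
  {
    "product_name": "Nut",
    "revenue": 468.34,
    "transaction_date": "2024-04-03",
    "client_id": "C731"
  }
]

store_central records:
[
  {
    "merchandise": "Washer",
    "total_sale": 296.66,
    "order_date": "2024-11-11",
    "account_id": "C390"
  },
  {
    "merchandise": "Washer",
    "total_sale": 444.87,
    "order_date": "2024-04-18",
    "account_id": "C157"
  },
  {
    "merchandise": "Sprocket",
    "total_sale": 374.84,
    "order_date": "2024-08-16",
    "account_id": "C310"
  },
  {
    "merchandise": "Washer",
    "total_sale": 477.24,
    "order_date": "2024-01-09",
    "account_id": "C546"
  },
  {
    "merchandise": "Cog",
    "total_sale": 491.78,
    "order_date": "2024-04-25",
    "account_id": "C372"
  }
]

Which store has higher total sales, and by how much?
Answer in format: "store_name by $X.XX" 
store_central by $734.97

Schema mapping: "revenue" (store_west) = "total_sale" (store_central) = sale amount

Total for store_west: 1350.42
Total for store_central: 2085.39

Difference: |1350.42 - 2085.39| = 734.97
store_central has higher sales by $734.97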